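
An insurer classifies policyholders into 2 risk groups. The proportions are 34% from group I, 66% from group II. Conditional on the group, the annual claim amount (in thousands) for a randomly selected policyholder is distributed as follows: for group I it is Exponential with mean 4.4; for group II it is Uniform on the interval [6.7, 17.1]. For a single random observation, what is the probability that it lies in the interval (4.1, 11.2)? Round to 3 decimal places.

Conditional on each group, P(4.1 < X < 11.2): I: 0.3154; II: 0.432692.
By total probability, P(4.1 < X < 11.2) = 0.34·0.3154 + 0.66·0.432692 = 0.392813.

0.393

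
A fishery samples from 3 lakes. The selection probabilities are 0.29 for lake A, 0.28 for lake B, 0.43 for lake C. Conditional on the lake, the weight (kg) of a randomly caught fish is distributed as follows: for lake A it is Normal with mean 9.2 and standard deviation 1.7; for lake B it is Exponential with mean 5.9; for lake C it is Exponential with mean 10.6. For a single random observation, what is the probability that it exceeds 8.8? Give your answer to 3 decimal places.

Conditional on each lake, P(X > 8.8): A: 0.59301; B: 0.225029; C: 0.435967.
By total probability, P(X > 8.8) = 0.29·0.59301 + 0.28·0.225029 + 0.43·0.435967 = 0.422447.

0.422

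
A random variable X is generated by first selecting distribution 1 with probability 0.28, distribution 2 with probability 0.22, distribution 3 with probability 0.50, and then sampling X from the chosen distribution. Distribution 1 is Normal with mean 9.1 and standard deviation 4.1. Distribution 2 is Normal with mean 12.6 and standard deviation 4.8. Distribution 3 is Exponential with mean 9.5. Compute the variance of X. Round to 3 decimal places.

56.735

Per component, 1: μ=9.1, E[X²]=99.62; 2: μ=12.6, E[X²]=181.8; 3: μ=9.5, E[X²]=180.5.
E[X] = 0.28·9.1 + 0.22·12.6 + 0.5·9.5 = 10.07.
E[X²] = 0.28·99.62 + 0.22·181.8 + 0.5·180.5 = 158.14.
Var(X) = E[X²] − (E[X])² = 158.14 − 101.405 = 56.7347.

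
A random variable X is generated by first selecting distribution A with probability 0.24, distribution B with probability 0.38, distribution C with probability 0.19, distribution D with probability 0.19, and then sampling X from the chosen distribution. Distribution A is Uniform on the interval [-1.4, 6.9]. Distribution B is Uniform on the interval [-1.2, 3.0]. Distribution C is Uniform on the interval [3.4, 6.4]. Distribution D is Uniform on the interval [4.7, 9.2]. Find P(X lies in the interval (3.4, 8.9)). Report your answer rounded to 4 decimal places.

Conditional on each component, P(3.4 < X < 8.9): A: 0.421687; B: 0; C: 1; D: 0.933333.
By total probability, P(3.4 < X < 8.9) = 0.24·0.421687 + 0.38·0 + 0.19·1 + 0.19·0.933333 = 0.468538.

0.4685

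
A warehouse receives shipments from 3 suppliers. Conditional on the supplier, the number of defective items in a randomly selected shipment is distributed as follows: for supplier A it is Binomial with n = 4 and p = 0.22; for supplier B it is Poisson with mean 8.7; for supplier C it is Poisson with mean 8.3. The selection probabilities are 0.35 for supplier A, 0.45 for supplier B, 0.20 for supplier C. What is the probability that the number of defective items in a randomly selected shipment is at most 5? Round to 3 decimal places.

Conditional on each supplier, P(X ≤ 5): A: 1; B: 0.13516; C: 0.165273.
By total probability, P(X ≤ 5) = 0.35·1 + 0.45·0.13516 + 0.2·0.165273 = 0.443877.

0.444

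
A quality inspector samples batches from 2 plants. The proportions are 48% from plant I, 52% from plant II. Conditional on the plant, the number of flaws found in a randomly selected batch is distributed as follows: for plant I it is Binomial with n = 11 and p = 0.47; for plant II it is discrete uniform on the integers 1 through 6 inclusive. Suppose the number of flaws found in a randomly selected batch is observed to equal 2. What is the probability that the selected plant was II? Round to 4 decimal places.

Likelihoods P(X=2 | ·): I: 0.0400905; II: 0.166667.
Posterior ∝ prior × likelihood. Numerator for II: 0.52·0.166667 = 0.0866667.
Normalizing constant: 0.48·0.0400905 + 0.52·0.166667 = 0.10591.
P(II | observation) = 0.0866667 / 0.10591 = 0.818304.

0.8183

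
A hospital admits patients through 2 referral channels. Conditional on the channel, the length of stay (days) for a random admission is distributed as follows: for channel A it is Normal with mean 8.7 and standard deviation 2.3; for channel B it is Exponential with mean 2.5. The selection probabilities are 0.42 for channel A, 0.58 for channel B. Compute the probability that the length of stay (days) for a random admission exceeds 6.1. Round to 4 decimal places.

Conditional on each channel, P(X > 6.1): A: 0.870853; B: 0.0871609.
By total probability, P(X > 6.1) = 0.42·0.870853 + 0.58·0.0871609 = 0.416312.

0.4163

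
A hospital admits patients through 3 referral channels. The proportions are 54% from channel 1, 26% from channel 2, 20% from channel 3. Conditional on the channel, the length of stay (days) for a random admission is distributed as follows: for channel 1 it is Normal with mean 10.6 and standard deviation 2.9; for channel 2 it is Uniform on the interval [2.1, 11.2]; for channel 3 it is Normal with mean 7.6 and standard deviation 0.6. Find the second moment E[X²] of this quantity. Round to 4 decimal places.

For each component E[X²] = Var + (mean)², giving 1: 120.77; 2: 51.1233; 3: 58.12.
Overall E[X²] = 0.54·120.77 + 0.26·51.1233 + 0.2·58.12 = 90.1319.

90.1319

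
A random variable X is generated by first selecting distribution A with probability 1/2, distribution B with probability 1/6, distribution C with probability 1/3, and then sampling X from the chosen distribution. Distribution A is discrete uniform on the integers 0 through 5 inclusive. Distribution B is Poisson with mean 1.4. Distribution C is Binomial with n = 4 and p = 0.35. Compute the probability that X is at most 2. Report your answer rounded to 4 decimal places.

0.6801

Conditional on each component, P(X ≤ 2): A: 0.5; B: 0.833498; C: 0.873519.
By total probability, P(X ≤ 2) = 0.5·0.5 + 0.166667·0.833498 + 0.333333·0.873519 = 0.680089.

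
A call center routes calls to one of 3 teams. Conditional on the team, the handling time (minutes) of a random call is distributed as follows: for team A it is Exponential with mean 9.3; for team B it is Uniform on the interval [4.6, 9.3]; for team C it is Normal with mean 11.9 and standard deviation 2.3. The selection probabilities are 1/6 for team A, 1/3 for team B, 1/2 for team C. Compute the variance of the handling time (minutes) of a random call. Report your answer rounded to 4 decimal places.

Per component, A: μ=9.3, E[X²]=172.98; B: μ=6.95, E[X²]=50.1433; C: μ=11.9, E[X²]=146.9.
E[X] = 0.166667·9.3 + 0.333333·6.95 + 0.5·11.9 = 9.81667.
E[X²] = 0.166667·172.98 + 0.333333·50.1433 + 0.5·146.9 = 118.994.
Var(X) = E[X²] − (E[X])² = 118.994 − 96.3669 = 22.6275.

22.6275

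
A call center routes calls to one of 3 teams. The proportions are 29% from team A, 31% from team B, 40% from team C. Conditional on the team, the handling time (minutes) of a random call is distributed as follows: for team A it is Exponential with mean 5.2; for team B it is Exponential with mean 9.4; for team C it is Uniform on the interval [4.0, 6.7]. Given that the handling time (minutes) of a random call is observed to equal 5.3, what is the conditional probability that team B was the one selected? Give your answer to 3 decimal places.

0.100

Likelihoods f(5.3 | ·): A: 0.0693985; B: 0.0605346; C: 0.37037.
Posterior ∝ prior × likelihood. Numerator for B: 0.31·0.0605346 = 0.0187657.
Normalizing constant: 0.29·0.0693985 + 0.31·0.0605346 + 0.4·0.37037 = 0.187039.
P(B | observation) = 0.0187657 / 0.187039 = 0.10033.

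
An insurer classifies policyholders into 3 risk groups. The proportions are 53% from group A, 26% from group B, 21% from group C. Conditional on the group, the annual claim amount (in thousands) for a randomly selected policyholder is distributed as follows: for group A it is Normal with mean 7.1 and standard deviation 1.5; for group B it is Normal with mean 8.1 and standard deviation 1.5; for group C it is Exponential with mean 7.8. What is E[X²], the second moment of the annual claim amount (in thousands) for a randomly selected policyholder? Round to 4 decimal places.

For each component E[X²] = Var + (mean)², giving A: 52.66; B: 67.86; C: 121.68.
Overall E[X²] = 0.53·52.66 + 0.26·67.86 + 0.21·121.68 = 71.1062.

71.1062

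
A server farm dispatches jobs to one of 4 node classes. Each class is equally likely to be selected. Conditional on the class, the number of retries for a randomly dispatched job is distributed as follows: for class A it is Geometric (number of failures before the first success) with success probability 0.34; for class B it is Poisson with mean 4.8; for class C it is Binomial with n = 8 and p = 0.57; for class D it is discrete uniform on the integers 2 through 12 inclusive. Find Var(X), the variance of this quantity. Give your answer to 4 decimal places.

8.8347

Per component, A: μ=1.94118, E[X²]=9.47751; B: μ=4.8, E[X²]=27.84; C: μ=4.56, E[X²]=22.7544; D: μ=7, E[X²]=59.
E[X] = 0.25·1.94118 + 0.25·4.8 + 0.25·4.56 + 0.25·7 = 4.57529.
E[X²] = 0.25·9.47751 + 0.25·27.84 + 0.25·22.7544 + 0.25·59 = 29.768.
Var(X) = E[X²] − (E[X])² = 29.768 − 20.9333 = 8.83466.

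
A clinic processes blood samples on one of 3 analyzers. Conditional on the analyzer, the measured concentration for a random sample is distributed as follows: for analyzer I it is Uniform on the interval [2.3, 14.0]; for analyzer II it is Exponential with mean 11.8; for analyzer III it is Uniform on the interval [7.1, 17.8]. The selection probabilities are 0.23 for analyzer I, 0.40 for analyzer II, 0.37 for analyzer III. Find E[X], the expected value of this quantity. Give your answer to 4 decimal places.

11.2010

Component means — I: 8.15; II: 11.8; III: 12.45.
E[X] = 0.23·8.15 + 0.4·11.8 + 0.37·12.45 = 11.201.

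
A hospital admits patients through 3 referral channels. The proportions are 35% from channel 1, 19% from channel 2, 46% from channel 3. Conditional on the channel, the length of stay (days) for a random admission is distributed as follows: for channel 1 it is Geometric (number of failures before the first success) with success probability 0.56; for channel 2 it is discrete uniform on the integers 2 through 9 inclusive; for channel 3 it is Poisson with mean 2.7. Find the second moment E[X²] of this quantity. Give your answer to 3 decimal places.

For each component E[X²] = Var + (mean)², giving 1: 2.02041; 2: 35.5; 3: 9.99.
Overall E[X²] = 0.35·2.02041 + 0.19·35.5 + 0.46·9.99 = 12.0475.

12.048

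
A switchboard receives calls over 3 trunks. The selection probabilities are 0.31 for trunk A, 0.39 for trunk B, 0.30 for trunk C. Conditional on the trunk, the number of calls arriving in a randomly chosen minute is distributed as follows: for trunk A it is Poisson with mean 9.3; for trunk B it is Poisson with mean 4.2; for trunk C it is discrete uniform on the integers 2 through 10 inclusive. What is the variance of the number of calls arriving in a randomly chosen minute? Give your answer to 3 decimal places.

11.057

Per component, A: μ=9.3, E[X²]=95.79; B: μ=4.2, E[X²]=21.84; C: μ=6, E[X²]=42.6667.
E[X] = 0.31·9.3 + 0.39·4.2 + 0.3·6 = 6.321.
E[X²] = 0.31·95.79 + 0.39·21.84 + 0.3·42.6667 = 51.0125.
Var(X) = E[X²] − (E[X])² = 51.0125 − 39.955 = 11.0575.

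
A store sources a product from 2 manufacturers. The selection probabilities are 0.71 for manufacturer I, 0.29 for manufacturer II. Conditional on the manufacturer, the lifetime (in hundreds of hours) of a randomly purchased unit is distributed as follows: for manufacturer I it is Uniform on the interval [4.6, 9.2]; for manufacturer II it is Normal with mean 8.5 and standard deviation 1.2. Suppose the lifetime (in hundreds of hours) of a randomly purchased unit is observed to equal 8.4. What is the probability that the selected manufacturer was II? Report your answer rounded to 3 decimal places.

0.384

Likelihoods f(8.4 | ·): I: 0.217391; II: 0.3313.
Posterior ∝ prior × likelihood. Numerator for II: 0.29·0.3313 = 0.0960769.
Normalizing constant: 0.71·0.217391 + 0.29·0.3313 = 0.250425.
P(II | observation) = 0.0960769 / 0.250425 = 0.383656.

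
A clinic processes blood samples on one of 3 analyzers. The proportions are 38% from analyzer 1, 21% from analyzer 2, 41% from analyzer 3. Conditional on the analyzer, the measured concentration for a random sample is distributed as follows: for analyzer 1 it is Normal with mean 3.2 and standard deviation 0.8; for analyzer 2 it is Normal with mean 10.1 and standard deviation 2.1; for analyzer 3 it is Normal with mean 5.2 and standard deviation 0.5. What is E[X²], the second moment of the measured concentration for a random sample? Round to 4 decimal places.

37.6715

For each component E[X²] = Var + (mean)², giving 1: 10.88; 2: 106.42; 3: 27.29.
Overall E[X²] = 0.38·10.88 + 0.21·106.42 + 0.41·27.29 = 37.6715.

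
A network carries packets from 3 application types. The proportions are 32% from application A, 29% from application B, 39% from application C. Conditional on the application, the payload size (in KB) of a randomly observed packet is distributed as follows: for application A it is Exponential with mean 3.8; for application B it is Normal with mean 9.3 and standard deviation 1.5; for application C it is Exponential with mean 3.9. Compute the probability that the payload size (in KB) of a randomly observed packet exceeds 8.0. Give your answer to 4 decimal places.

0.3231

Conditional on each application, P(X > 8.0): A: 0.121814; B: 0.806938; C: 0.12857.
By total probability, P(X > 8.0) = 0.32·0.121814 + 0.29·0.806938 + 0.39·0.12857 = 0.323135.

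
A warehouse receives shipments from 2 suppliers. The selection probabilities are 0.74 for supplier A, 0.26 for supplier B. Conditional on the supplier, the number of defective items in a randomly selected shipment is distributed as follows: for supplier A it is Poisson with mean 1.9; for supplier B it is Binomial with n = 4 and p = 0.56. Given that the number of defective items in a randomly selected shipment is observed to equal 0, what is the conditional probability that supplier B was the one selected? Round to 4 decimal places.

0.0809

Likelihoods P(X=0 | ·): A: 0.149569; B: 0.037481.
Posterior ∝ prior × likelihood. Numerator for B: 0.26·0.037481 = 0.00974505.
Normalizing constant: 0.74·0.149569 + 0.26·0.037481 = 0.120426.
P(B | observation) = 0.00974505 / 0.120426 = 0.0809216.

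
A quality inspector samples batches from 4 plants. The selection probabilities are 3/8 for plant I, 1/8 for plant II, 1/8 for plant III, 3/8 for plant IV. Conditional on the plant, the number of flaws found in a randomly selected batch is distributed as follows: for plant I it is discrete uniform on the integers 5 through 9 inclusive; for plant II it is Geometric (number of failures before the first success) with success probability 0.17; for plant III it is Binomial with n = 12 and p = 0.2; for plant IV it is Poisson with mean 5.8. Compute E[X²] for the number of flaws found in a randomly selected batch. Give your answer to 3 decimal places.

41.445

For each component E[X²] = Var + (mean)², giving I: 51; II: 52.5571; III: 7.68; IV: 39.44.
Overall E[X²] = 0.375·51 + 0.125·52.5571 + 0.125·7.68 + 0.375·39.44 = 41.4446.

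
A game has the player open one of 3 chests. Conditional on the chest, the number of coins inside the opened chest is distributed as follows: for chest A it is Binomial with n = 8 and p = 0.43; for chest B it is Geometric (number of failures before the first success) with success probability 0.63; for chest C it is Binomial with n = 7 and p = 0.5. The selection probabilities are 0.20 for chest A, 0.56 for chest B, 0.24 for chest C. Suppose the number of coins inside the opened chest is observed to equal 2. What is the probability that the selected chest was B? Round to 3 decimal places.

Likelihoods P(X=2 | ·): A: 0.17756; B: 0.086247; C: 0.164062.
Posterior ∝ prior × likelihood. Numerator for B: 0.56·0.086247 = 0.0482983.
Normalizing constant: 0.2·0.17756 + 0.56·0.086247 + 0.24·0.164062 = 0.123185.
P(B | observation) = 0.0482983 / 0.123185 = 0.392079.

0.392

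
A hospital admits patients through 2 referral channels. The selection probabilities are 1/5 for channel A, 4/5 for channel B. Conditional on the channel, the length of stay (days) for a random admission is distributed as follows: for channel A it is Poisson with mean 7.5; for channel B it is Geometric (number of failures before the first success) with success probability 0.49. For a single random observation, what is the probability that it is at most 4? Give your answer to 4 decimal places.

0.7988

Conditional on each channel, P(X ≤ 4): A: 0.132062; B: 0.965497.
By total probability, P(X ≤ 4) = 0.2·0.132062 + 0.8·0.965497 = 0.79881.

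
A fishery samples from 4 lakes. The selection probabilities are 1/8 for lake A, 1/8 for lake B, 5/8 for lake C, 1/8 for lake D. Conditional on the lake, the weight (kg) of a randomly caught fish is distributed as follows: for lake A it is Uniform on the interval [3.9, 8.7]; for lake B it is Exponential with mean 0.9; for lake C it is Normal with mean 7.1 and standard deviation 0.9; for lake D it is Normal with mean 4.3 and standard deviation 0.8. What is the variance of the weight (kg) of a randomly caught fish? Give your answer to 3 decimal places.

5.292

Per component, A: μ=6.3, E[X²]=41.61; B: μ=0.9, E[X²]=1.62; C: μ=7.1, E[X²]=51.22; D: μ=4.3, E[X²]=19.13.
E[X] = 0.125·6.3 + 0.125·0.9 + 0.625·7.1 + 0.125·4.3 = 5.875.
E[X²] = 0.125·41.61 + 0.125·1.62 + 0.625·51.22 + 0.125·19.13 = 39.8075.
Var(X) = E[X²] − (E[X])² = 39.8075 − 34.5156 = 5.29188.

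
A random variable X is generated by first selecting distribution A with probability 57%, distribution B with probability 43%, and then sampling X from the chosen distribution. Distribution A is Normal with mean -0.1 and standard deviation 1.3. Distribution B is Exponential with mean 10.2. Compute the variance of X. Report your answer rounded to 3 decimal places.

71.703

Per component, A: μ=-0.1, E[X²]=1.7; B: μ=10.2, E[X²]=208.08.
E[X] = 0.57·-0.1 + 0.43·10.2 = 4.329.
E[X²] = 0.57·1.7 + 0.43·208.08 = 90.4434.
Var(X) = E[X²] − (E[X])² = 90.4434 − 18.7402 = 71.7032.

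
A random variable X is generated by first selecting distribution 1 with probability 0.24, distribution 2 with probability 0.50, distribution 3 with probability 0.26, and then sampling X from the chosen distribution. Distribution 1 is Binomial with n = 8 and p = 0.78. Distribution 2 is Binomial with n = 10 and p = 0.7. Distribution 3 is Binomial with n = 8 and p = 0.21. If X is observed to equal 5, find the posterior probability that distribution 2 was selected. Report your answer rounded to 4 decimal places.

Likelihoods P(X=5 | ·): 1: 0.172159; 2: 0.102919; 3: 0.0112763.
Posterior ∝ prior × likelihood. Numerator for 2: 0.5·0.102919 = 0.0514597.
Normalizing constant: 0.24·0.172159 + 0.5·0.102919 + 0.26·0.0112763 = 0.0957096.
P(2 | observation) = 0.0514597 / 0.0957096 = 0.537665.

0.5377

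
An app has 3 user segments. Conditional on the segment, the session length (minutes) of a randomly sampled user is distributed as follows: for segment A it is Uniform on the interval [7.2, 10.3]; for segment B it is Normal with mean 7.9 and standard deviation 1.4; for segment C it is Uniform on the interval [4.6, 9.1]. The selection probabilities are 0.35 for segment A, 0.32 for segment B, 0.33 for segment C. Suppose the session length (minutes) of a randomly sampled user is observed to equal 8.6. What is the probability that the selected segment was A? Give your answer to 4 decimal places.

Likelihoods f(8.6 | ·): A: 0.322581; B: 0.251475; C: 0.222222.
Posterior ∝ prior × likelihood. Numerator for A: 0.35·0.322581 = 0.112903.
Normalizing constant: 0.35·0.322581 + 0.32·0.251475 + 0.33·0.222222 = 0.266709.
P(A | observation) = 0.112903 / 0.266709 = 0.42332.

0.4233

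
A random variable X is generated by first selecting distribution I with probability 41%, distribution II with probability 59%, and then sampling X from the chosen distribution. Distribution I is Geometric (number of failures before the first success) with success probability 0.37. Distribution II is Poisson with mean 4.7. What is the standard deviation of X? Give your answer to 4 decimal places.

2.6140

Per component, I: μ=1.7027, E[X²]=7.5011; II: μ=4.7, E[X²]=26.79.
E[X] = 0.41·1.7027 + 0.59·4.7 = 3.47111.
E[X²] = 0.41·7.5011 + 0.59·26.79 = 18.8815.
Var(X) = E[X²] − (E[X])² = 18.8815 − 12.0486 = 6.83296.
SD(X) = √6.83296 = 2.61399.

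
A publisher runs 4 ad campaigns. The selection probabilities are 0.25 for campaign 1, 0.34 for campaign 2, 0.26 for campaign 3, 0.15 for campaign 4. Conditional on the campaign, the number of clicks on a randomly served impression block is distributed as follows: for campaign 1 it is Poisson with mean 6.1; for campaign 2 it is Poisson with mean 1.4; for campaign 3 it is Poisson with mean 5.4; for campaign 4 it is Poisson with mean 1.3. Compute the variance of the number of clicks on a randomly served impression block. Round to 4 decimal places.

Per component, 1: μ=6.1, E[X²]=43.31; 2: μ=1.4, E[X²]=3.36; 3: μ=5.4, E[X²]=34.56; 4: μ=1.3, E[X²]=2.99.
E[X] = 0.25·6.1 + 0.34·1.4 + 0.26·5.4 + 0.15·1.3 = 3.6.
E[X²] = 0.25·43.31 + 0.34·3.36 + 0.26·34.56 + 0.15·2.99 = 21.404.
Var(X) = E[X²] − (E[X])² = 21.404 − 12.96 = 8.444.

8.4440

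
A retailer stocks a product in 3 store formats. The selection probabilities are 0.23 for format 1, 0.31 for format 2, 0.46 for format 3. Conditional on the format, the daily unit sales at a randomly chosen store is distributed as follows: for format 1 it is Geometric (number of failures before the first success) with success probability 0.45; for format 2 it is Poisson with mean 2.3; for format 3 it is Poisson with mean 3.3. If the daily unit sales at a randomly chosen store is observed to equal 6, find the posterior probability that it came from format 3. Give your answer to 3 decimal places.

0.767

Likelihoods P(X=6 | ·): 1: 0.0124563; 2: 0.0206138; 3: 0.0661575.
Posterior ∝ prior × likelihood. Numerator for 3: 0.46·0.0661575 = 0.0304325.
Normalizing constant: 0.23·0.0124563 + 0.31·0.0206138 + 0.46·0.0661575 = 0.0396877.
P(3 | observation) = 0.0304325 / 0.0396877 = 0.766799.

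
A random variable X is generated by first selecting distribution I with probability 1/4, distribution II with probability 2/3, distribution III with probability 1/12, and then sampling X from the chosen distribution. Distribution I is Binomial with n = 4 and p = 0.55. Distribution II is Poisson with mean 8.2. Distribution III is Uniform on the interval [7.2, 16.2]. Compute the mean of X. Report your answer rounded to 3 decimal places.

6.992

Component means — I: 2.2; II: 8.2; III: 11.7.
E[X] = 0.25·2.2 + 0.666667·8.2 + 0.0833333·11.7 = 6.99167.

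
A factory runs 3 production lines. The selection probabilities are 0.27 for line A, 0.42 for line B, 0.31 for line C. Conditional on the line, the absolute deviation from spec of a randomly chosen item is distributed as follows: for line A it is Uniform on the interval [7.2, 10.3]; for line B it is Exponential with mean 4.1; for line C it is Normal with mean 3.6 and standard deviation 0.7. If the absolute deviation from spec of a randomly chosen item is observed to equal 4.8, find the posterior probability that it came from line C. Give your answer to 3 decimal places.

0.561

Likelihoods f(4.8 | ·): A: 0; B: 0.0756439; C: 0.131119.
Posterior ∝ prior × likelihood. Numerator for C: 0.31·0.131119 = 0.0406468.
Normalizing constant: 0.27·0 + 0.42·0.0756439 + 0.31·0.131119 = 0.0724173.
P(C | observation) = 0.0406468 / 0.0724173 = 0.561287.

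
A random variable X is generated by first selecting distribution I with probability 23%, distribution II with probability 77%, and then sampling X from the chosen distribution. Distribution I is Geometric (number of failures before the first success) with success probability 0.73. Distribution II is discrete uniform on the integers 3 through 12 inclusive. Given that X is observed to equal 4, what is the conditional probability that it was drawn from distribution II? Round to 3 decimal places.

0.989

Likelihoods P(X=4 | ·): I: 0.00387952; II: 0.1.
Posterior ∝ prior × likelihood. Numerator for II: 0.77·0.1 = 0.077.
Normalizing constant: 0.23·0.00387952 + 0.77·0.1 = 0.0778923.
P(II | observation) = 0.077 / 0.0778923 = 0.988545.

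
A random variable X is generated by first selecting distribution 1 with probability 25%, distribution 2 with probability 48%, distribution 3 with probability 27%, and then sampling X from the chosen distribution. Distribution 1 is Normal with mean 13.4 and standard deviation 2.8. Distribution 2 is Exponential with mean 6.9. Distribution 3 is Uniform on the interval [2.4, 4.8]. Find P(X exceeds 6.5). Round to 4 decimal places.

0.4354

Conditional on each component, P(X > 6.5): 1: 0.993136; 2: 0.389836; 3: 0.
By total probability, P(X > 6.5) = 0.25·0.993136 + 0.48·0.389836 + 0.27·0 = 0.435405.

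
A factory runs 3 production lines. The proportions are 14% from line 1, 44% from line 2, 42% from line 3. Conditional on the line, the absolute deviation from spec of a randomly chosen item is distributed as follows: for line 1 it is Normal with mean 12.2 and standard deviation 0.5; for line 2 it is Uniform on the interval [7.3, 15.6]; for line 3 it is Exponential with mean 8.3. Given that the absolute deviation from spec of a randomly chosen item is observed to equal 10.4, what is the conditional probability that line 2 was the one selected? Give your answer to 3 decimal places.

Likelihoods f(10.4 | ·): 1: 0.0012238; 2: 0.120482; 3: 0.0344148.
Posterior ∝ prior × likelihood. Numerator for 2: 0.44·0.120482 = 0.053012.
Normalizing constant: 0.14·0.0012238 + 0.44·0.120482 + 0.42·0.0344148 = 0.0676376.
P(2 | observation) = 0.053012 / 0.0676376 = 0.783766.

0.784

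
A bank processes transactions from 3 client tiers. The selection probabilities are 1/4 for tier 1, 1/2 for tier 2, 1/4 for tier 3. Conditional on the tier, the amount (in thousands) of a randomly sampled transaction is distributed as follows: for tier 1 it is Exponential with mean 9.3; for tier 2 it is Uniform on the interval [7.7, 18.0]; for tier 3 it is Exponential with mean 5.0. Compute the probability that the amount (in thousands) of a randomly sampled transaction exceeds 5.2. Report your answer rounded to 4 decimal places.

0.7313

Conditional on each tier, P(X > 5.2): 1: 0.571701; 2: 1; 3: 0.353455.
By total probability, P(X > 5.2) = 0.25·0.571701 + 0.5·1 + 0.25·0.353455 = 0.731289.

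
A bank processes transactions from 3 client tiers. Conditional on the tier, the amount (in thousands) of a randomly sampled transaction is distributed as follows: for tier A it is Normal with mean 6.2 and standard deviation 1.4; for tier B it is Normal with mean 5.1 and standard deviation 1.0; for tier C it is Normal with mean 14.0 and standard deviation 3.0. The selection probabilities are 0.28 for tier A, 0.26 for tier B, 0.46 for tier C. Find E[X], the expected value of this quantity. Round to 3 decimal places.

9.502

Component means — A: 6.2; B: 5.1; C: 14.
E[X] = 0.28·6.2 + 0.26·5.1 + 0.46·14 = 9.502.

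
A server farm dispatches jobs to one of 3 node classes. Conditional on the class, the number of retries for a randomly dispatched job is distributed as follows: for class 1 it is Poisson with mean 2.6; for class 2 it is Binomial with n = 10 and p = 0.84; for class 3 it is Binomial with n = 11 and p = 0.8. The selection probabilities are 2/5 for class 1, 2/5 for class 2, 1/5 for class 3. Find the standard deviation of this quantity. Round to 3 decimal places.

Per component, 1: μ=2.6, E[X²]=9.36; 2: μ=8.4, E[X²]=71.904; 3: μ=8.8, E[X²]=79.2.
E[X] = 0.4·2.6 + 0.4·8.4 + 0.2·8.8 = 6.16.
E[X²] = 0.4·9.36 + 0.4·71.904 + 0.2·79.2 = 48.3456.
Var(X) = E[X²] − (E[X])² = 48.3456 − 37.9456 = 10.4.
SD(X) = √10.4 = 3.2249.

3.225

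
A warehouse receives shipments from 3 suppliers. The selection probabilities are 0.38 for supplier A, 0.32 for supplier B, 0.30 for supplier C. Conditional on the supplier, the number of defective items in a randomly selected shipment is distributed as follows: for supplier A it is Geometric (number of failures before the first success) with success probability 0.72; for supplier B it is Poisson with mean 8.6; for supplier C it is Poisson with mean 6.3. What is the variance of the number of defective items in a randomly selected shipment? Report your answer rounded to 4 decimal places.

Per component, A: μ=0.388889, E[X²]=0.691358; B: μ=8.6, E[X²]=82.56; C: μ=6.3, E[X²]=45.99.
E[X] = 0.38·0.388889 + 0.32·8.6 + 0.3·6.3 = 4.78978.
E[X²] = 0.38·0.691358 + 0.32·82.56 + 0.3·45.99 = 40.4789.
Var(X) = E[X²] − (E[X])² = 40.4789 − 22.942 = 17.5369.

17.5369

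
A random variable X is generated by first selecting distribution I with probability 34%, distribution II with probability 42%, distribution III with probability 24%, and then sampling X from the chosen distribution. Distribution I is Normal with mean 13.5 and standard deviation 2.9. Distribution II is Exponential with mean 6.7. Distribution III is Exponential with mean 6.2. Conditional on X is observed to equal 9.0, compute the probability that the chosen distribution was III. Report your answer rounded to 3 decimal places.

0.230

Likelihoods f(9.0 | ·): I: 0.0412719; II: 0.0389533; III: 0.0377729.
Posterior ∝ prior × likelihood. Numerator for III: 0.24·0.0377729 = 0.00906551.
Normalizing constant: 0.34·0.0412719 + 0.42·0.0389533 + 0.24·0.0377729 = 0.0394584.
P(III | observation) = 0.00906551 / 0.0394584 = 0.229749.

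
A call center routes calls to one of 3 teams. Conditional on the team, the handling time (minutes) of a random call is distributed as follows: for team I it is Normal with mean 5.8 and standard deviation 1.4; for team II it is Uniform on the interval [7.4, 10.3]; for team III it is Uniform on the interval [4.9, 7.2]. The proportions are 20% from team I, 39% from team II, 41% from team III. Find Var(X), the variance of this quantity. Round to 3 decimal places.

2.830

Per component, I: μ=5.8, E[X²]=35.6; II: μ=8.85, E[X²]=79.0233; III: μ=6.05, E[X²]=37.0433.
E[X] = 0.2·5.8 + 0.39·8.85 + 0.41·6.05 = 7.092.
E[X²] = 0.2·35.6 + 0.39·79.0233 + 0.41·37.0433 = 53.1269.
Var(X) = E[X²] − (E[X])² = 53.1269 − 50.2965 = 2.8304.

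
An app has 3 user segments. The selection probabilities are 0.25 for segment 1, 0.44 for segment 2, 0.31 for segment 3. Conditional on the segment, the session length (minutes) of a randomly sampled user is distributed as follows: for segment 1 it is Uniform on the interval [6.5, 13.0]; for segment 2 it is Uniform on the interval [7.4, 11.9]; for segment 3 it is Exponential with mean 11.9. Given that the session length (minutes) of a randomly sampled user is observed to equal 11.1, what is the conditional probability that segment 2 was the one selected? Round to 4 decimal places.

0.6675

Likelihoods f(11.1 | ·): 1: 0.153846; 2: 0.222222; 3: 0.033064.
Posterior ∝ prior × likelihood. Numerator for 2: 0.44·0.222222 = 0.0977778.
Normalizing constant: 0.25·0.153846 + 0.44·0.222222 + 0.31·0.033064 = 0.146489.
P(2 | observation) = 0.0977778 / 0.146489 = 0.667475.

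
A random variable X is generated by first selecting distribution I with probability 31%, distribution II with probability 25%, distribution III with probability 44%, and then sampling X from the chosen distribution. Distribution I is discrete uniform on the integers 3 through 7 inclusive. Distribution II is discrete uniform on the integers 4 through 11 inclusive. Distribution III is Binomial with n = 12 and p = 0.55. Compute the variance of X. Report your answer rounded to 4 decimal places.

4.1620

Per component, I: μ=5, E[X²]=27; II: μ=7.5, E[X²]=61.5; III: μ=6.6, E[X²]=46.53.
E[X] = 0.31·5 + 0.25·7.5 + 0.44·6.6 = 6.329.
E[X²] = 0.31·27 + 0.25·61.5 + 0.44·46.53 = 44.2182.
Var(X) = E[X²] − (E[X])² = 44.2182 − 40.0562 = 4.16196.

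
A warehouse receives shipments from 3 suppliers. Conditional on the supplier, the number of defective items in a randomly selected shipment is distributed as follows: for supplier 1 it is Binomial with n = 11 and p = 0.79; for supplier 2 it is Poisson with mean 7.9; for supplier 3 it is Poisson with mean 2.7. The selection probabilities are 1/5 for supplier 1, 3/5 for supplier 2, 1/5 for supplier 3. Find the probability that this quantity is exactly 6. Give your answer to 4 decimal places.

Conditional on each supplier, P(X = 6): 1: 0.0458671; 2: 0.125171; 3: 0.0361622.
By total probability, P(X = 6) = 0.2·0.0458671 + 0.6·0.125171 + 0.2·0.0361622 = 0.0915084.

0.0915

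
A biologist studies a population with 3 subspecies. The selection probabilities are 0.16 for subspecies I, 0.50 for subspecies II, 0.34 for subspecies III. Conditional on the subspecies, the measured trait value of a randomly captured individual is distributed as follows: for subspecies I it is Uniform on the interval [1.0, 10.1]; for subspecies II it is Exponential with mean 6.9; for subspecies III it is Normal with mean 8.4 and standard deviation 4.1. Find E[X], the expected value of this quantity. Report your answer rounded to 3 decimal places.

Component means — I: 5.55; II: 6.9; III: 8.4.
E[X] = 0.16·5.55 + 0.5·6.9 + 0.34·8.4 = 7.194.

7.194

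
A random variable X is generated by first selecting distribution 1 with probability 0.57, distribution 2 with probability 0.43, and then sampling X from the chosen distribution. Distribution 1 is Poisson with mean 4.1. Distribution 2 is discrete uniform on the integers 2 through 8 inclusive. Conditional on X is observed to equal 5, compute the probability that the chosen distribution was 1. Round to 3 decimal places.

Likelihoods P(X=5 | ·): 1: 0.160004; 2: 0.142857.
Posterior ∝ prior × likelihood. Numerator for 1: 0.57·0.160004 = 0.0912022.
Normalizing constant: 0.57·0.160004 + 0.43·0.142857 = 0.152631.
P(1 | observation) = 0.0912022 / 0.152631 = 0.597535.

0.598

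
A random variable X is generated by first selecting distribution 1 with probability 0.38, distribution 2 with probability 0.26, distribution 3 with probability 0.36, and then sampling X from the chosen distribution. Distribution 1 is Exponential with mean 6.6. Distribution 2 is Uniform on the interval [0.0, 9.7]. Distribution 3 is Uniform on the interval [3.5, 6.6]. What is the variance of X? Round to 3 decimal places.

19.515

Per component, 1: μ=6.6, E[X²]=87.12; 2: μ=4.85, E[X²]=31.3633; 3: μ=5.05, E[X²]=26.3033.
E[X] = 0.38·6.6 + 0.26·4.85 + 0.36·5.05 = 5.587.
E[X²] = 0.38·87.12 + 0.26·31.3633 + 0.36·26.3033 = 50.7293.
Var(X) = E[X²] − (E[X])² = 50.7293 − 31.2146 = 19.5147.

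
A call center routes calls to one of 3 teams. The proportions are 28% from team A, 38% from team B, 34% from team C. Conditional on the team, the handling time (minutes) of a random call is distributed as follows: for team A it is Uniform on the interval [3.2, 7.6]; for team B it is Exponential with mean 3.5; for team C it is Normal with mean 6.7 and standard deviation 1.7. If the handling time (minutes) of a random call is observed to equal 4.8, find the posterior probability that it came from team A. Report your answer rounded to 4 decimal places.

Likelihoods f(4.8 | ·): A: 0.227273; B: 0.0724983; C: 0.125665.
Posterior ∝ prior × likelihood. Numerator for A: 0.28·0.227273 = 0.0636364.
Normalizing constant: 0.28·0.227273 + 0.38·0.0724983 + 0.34·0.125665 = 0.133912.
P(A | observation) = 0.0636364 / 0.133912 = 0.475211.

0.4752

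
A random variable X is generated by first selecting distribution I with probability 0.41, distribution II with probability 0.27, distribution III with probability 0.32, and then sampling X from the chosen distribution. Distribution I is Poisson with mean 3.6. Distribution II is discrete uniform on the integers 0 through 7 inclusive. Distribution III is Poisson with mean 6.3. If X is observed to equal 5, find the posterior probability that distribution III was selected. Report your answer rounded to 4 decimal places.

Likelihoods P(X=5 | ·): I: 0.13768; II: 0.125; III: 0.151868.
Posterior ∝ prior × likelihood. Numerator for III: 0.32·0.151868 = 0.0485978.
Normalizing constant: 0.41·0.13768 + 0.27·0.125 + 0.32·0.151868 = 0.138797.
P(III | observation) = 0.0485978 / 0.138797 = 0.350137.

0.3501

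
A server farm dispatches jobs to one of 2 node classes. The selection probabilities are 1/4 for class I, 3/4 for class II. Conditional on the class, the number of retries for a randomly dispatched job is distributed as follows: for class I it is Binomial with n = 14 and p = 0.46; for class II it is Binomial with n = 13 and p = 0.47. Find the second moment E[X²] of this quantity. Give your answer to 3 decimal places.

For each component E[X²] = Var + (mean)², giving I: 44.9512; II: 40.5704.
Overall E[X²] = 0.25·44.9512 + 0.75·40.5704 = 41.6656.

41.666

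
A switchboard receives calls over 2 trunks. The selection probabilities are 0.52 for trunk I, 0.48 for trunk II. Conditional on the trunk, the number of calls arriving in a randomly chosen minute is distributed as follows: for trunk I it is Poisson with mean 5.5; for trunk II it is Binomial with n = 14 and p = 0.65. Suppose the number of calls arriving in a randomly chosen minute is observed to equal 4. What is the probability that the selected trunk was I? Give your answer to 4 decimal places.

Likelihoods P(X=4 | ·): I: 0.155819; II: 0.0049291.
Posterior ∝ prior × likelihood. Numerator for I: 0.52·0.155819 = 0.0810258.
Normalizing constant: 0.52·0.155819 + 0.48·0.0049291 = 0.0833917.
P(I | observation) = 0.0810258 / 0.0833917 = 0.971628.

0.9716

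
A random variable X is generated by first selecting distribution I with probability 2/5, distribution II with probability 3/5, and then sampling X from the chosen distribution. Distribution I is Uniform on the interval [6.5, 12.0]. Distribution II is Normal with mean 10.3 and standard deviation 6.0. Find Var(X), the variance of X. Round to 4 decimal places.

22.8729

Per component, I: μ=9.25, E[X²]=88.0833; II: μ=10.3, E[X²]=142.09.
E[X] = 0.4·9.25 + 0.6·10.3 = 9.88.
E[X²] = 0.4·88.0833 + 0.6·142.09 = 120.487.
Var(X) = E[X²] − (E[X])² = 120.487 − 97.6144 = 22.8729.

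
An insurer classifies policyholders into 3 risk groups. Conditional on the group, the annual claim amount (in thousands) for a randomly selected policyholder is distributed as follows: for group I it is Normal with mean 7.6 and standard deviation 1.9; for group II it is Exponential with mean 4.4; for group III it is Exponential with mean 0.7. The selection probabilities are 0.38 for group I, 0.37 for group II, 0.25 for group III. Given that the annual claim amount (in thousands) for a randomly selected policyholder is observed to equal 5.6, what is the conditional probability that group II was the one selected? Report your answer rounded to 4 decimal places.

0.3388

Likelihoods f(5.6 | ·): I: 0.120656; II: 0.0636515; III: 0.000479232.
Posterior ∝ prior × likelihood. Numerator for II: 0.37·0.0636515 = 0.0235511.
Normalizing constant: 0.38·0.120656 + 0.37·0.0636515 + 0.25·0.000479232 = 0.0695203.
P(II | observation) = 0.0235511 / 0.0695203 = 0.338765.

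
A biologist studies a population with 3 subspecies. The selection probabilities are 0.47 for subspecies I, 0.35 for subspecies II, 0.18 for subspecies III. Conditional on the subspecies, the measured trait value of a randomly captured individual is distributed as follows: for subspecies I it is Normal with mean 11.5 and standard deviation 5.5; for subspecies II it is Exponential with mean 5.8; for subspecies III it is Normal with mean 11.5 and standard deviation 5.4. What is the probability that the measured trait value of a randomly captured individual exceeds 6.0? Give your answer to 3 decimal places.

Conditional on each subspecies, P(X > 6.0): I: 0.841345; II: 0.35541; III: 0.845784.
By total probability, P(X > 6.0) = 0.47·0.841345 + 0.35·0.35541 + 0.18·0.845784 = 0.672067.

0.672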